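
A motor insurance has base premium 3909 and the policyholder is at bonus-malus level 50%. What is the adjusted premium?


adjusted = base * BM_level / 100
= 3909 * 50 / 100
= 3909 * 0.5
= 1954.5


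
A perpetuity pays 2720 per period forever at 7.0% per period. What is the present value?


PV = PMT / i
= 2720 / 0.07
= 38857.1429


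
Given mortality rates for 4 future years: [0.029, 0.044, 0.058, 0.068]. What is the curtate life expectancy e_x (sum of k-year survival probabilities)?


e_x = sum_{k=1}^{n} k_p_x
k_p_x values:
  1_p_x = 0.971
  2_p_x = 0.928276
  3_p_x = 0.874436
  4_p_x = 0.814974
e_x = 3.5887


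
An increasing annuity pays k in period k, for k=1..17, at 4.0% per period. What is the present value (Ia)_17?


(Ia)_n = sum_{k=1}^{n} k * v^k, v = 1/(1+i)
v = 0.961538
Sum computed term by term:
(Ia)_17 = 98.1238


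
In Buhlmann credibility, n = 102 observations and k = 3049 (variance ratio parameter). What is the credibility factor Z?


Z = n / (n + k)
= 102 / (102 + 3049)
= 102 / 3151
= 0.0324


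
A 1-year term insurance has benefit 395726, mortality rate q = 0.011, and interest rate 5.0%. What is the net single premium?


NSP = benefit * q * v
v = 1/(1+i) = 0.952381
NSP = 395726 * 0.011 * 0.952381
= 4145.701


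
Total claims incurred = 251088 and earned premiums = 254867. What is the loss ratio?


Loss ratio = claims / premiums
= 251088 / 254867
= 0.9852


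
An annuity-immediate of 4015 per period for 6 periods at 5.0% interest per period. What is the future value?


FV = PMT * ((1+i)^n - 1) / i
= 4015 * ((1.05)^6 - 1) / 0.05
= 4015 * (1.340096 - 1) / 0.05
= 27309.6799


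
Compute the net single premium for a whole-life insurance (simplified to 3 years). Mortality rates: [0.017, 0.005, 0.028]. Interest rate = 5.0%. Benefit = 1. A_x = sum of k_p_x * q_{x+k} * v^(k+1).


v = 0.952381
Year 0: k_p_x=1.0, q=0.017, term=0.01619
Year 1: k_p_x=0.983, q=0.005, term=0.004458
Year 2: k_p_x=0.978085, q=0.028, term=0.023657
A_x = 0.0443


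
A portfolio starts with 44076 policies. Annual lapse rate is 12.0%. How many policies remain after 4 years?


remaining = initial * (1 - lapse)^years
= 44076 * (1 - 0.12)^4
= 44076 * 0.599695
= 26432.1727


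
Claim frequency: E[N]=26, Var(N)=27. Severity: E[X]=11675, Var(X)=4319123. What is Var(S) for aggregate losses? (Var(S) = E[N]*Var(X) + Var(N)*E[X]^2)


Var(S) = E[N]*Var(X) + Var(N)*E[X]^2
= 26*4319123 + 27*11675^2
= 112297198 + 3680251875
= 3.7925e+09


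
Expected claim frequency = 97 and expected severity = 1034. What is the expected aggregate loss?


E[S] = E[N] * E[X]
= 97 * 1034
= 100298


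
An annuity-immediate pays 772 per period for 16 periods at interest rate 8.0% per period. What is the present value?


PV = PMT * (1 - (1+i)^(-n)) / i
= 772 * (1 - (1+0.08)^(-16)) / 0.08
= 772 * (1 - 0.29189) / 0.08
= 772 * 8.851369
= 6833.257


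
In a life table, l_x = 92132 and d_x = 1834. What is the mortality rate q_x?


q_x = d_x / l_x
= 1834 / 92132
= 0.0199


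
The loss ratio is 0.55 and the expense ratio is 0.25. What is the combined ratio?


Combined ratio = loss ratio + expense ratio
= 0.55 + 0.25
= 0.8


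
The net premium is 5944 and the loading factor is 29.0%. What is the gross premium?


Gross = net * (1 + loading)
= 5944 * (1 + 0.29)
= 5944 * 1.29
= 7667.76


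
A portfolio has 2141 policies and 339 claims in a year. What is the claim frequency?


frequency = claims / policies
= 339 / 2141
= 0.1583


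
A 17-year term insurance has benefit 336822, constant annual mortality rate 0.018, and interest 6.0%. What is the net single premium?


NSP = benefit * sum_{k=0}^{n-1} k_p_x * q * v^(k+1)
With constant q=0.018, v=0.943396
Sum = 0.167837
NSP = 336822 * 0.167837
= 56531.1765


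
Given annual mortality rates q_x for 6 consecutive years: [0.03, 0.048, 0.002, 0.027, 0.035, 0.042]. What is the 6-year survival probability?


p_k = 1 - q_k for each year
Survival = product of (1 - q_k)
= 0.97 * 0.952 * 0.998 * 0.973 * 0.965 * 0.958
= 0.829


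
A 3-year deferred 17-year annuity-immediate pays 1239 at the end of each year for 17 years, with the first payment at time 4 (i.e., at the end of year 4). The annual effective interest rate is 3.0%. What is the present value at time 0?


PV at time 3 of the 17-year annuity-immediate:
a_n = 1239 * (1-(1+0.03)^(-17))/0.03 = 16312.8208
Discount back 3 years to time 0:
PV = 16312.8208 * (1+0.03)^(-3)
= 16312.8208 * 0.915142
= 14928.5419


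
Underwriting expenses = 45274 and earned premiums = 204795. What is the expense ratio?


Expense ratio = expenses / premiums
= 45274 / 204795
= 0.2211


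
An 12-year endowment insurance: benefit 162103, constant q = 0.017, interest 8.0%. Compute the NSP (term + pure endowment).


Term component = 19225.9413
Pure endowment = 12_p_x * v^12 * benefit = 0.814033 * 0.397114 * 162103 = 52402.0407
NSP = 71627.9821


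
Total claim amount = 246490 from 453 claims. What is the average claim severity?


severity = total / number
= 246490 / 453
= 544.128


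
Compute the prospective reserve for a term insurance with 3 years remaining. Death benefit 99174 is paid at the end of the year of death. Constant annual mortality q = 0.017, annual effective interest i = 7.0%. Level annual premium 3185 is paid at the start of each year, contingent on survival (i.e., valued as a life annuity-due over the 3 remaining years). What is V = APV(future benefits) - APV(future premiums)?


v = 1/(1+i) = 0.934579
APV(future benefits) per unit = sum_{k=0}^{2} k_p_x * q * v^(k+1) = 0.043893
APV(future benefits) = 99174 * 0.043893 = 4353.0582
Life annuity-due factor ä_{x:3} = sum_{k=0}^{2} k_p_x * v^k = 2.762686
APV(future premiums) = 3185 * 2.762686 = 8799.1543
V = 4353.0582 - 8799.1543
= -4446.0962


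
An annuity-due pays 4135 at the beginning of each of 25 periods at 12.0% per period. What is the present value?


PV_due = PMT * (1-(1+i)^(-n))/i * (1+i)
PV_immediate = 32431.3802
PV_due = 32431.3802 * 1.12
= 36323.1459


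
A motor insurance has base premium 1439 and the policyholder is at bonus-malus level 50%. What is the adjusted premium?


adjusted = base * BM_level / 100
= 1439 * 50 / 100
= 1439 * 0.5
= 719.5


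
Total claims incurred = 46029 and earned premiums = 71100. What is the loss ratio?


Loss ratio = claims / premiums
= 46029 / 71100
= 0.6474


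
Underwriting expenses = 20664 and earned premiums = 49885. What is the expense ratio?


Expense ratio = expenses / premiums
= 20664 / 49885
= 0.4142


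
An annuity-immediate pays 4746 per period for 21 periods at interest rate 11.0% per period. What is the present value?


PV = PMT * (1 - (1+i)^(-n)) / i
= 4746 * (1 - (1+0.11)^(-21)) / 0.11
= 4746 * (1 - 0.111742) / 0.11
= 4746 * 8.07507
= 38324.284


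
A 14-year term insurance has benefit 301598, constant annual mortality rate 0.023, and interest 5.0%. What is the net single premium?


NSP = benefit * sum_{k=0}^{n-1} k_p_x * q * v^(k+1)
With constant q=0.023, v=0.952381
Sum = 0.200179
NSP = 301598 * 0.200179
= 60373.7163


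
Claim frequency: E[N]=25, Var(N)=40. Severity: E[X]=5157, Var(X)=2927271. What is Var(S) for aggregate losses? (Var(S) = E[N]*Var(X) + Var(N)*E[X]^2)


Var(S) = E[N]*Var(X) + Var(N)*E[X]^2
= 25*2927271 + 40*5157^2
= 73181775 + 1063785960
= 1.1370e+09


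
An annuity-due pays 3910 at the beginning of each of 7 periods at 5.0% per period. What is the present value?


PV_due = PMT * (1-(1+i)^(-n))/i * (1+i)
PV_immediate = 22624.72
PV_due = 22624.72 * 1.05
= 23755.956


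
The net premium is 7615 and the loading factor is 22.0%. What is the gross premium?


Gross = net * (1 + loading)
= 7615 * (1 + 0.22)
= 7615 * 1.22
= 9290.3


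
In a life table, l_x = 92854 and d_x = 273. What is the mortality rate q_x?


q_x = d_x / l_x
= 273 / 92854
= 0.0029


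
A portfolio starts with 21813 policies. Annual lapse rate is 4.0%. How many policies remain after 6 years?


remaining = initial * (1 - lapse)^years
= 21813 * (1 - 0.04)^6
= 21813 * 0.782758
= 17074.2957


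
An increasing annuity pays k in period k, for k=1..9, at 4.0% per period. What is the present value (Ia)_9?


(Ia)_n = sum_{k=1}^{n} k * v^k, v = 1/(1+i)
v = 0.961538
Sum computed term by term:
(Ia)_9 = 35.2366


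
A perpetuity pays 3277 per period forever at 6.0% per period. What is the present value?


PV = PMT / i
= 3277 / 0.06
= 54616.6667


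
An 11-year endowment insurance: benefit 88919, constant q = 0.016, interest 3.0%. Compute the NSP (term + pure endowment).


Term component = 12217.5058
Pure endowment = 11_p_x * v^11 * benefit = 0.837425 * 0.722421 * 88919 = 53793.6708
NSP = 66011.1766


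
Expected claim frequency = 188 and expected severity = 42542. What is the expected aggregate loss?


E[S] = E[N] * E[X]
= 188 * 42542
= 7.9979e+06


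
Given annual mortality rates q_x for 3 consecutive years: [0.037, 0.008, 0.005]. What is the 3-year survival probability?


p_k = 1 - q_k for each year
Survival = product of (1 - q_k)
= 0.963 * 0.992 * 0.995
= 0.9505


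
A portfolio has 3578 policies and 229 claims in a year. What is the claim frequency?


frequency = claims / policies
= 229 / 3578
= 0.064


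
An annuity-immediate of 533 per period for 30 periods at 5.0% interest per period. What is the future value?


FV = PMT * ((1+i)^n - 1) / i
= 533 * ((1.05)^30 - 1) / 0.05
= 533 * (4.321942 - 1) / 0.05
= 35411.9057


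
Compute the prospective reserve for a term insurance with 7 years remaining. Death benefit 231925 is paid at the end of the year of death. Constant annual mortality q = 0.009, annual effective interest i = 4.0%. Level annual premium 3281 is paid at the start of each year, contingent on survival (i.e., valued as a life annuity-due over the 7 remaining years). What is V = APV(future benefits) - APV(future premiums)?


v = 1/(1+i) = 0.961538
APV(future benefits) per unit = sum_{k=0}^{6} k_p_x * q * v^(k+1) = 0.052656
APV(future benefits) = 231925 * 0.052656 = 12212.2828
Life annuity-due factor ä_{x:7} = sum_{k=0}^{6} k_p_x * v^k = 6.084713
APV(future premiums) = 3281 * 6.084713 = 19963.9441
V = 12212.2828 - 19963.9441
= -7751.6614


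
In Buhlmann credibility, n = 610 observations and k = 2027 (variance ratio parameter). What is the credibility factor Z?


Z = n / (n + k)
= 610 / (610 + 2027)
= 610 / 2637
= 0.2313


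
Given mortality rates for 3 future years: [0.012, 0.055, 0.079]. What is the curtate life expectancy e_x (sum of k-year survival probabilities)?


e_x = sum_{k=1}^{n} k_p_x
k_p_x values:
  1_p_x = 0.988
  2_p_x = 0.93366
  3_p_x = 0.859901
e_x = 2.7816


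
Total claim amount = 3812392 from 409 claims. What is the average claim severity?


severity = total / number
= 3812392 / 409
= 9321.2518


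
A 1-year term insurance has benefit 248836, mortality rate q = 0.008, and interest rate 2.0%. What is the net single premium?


NSP = benefit * q * v
v = 1/(1+i) = 0.980392
NSP = 248836 * 0.008 * 0.980392
= 1951.6549


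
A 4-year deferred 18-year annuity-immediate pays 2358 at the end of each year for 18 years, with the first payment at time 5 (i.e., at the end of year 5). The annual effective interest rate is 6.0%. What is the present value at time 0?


PV at time 4 of the 18-year annuity-immediate:
a_n = 2358 * (1-(1+0.06)^(-18))/0.06 = 25531.489
Discount back 4 years to time 0:
PV = 25531.489 * (1+0.06)^(-4)
= 25531.489 * 0.792094
= 20223.3307


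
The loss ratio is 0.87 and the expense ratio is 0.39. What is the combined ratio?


Combined ratio = loss ratio + expense ratio
= 0.87 + 0.39
= 1.26


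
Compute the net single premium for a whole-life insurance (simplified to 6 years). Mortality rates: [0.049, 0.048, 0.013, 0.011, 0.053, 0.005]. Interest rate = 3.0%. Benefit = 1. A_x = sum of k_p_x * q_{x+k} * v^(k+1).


v = 0.970874
Year 0: k_p_x=1.0, q=0.049, term=0.047573
Year 1: k_p_x=0.951, q=0.048, term=0.043028
Year 2: k_p_x=0.905352, q=0.013, term=0.010771
Year 3: k_p_x=0.893582, q=0.011, term=0.008733
Year 4: k_p_x=0.883753, q=0.053, term=0.040404
Year 5: k_p_x=0.836914, q=0.005, term=0.003505
A_x = 0.154


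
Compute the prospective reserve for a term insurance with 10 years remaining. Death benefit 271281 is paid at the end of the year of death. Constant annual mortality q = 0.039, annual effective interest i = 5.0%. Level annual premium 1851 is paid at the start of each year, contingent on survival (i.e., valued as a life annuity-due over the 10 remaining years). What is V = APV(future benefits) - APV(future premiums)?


v = 1/(1+i) = 0.952381
APV(future benefits) per unit = sum_{k=0}^{9} k_p_x * q * v^(k+1) = 0.257478
APV(future benefits) = 271281 * 0.257478 = 69848.9952
Life annuity-due factor ä_{x:10} = sum_{k=0}^{9} k_p_x * v^k = 6.932111
APV(future premiums) = 1851 * 6.932111 = 12831.3366
V = 69848.9952 - 12831.3366
= 57017.6587


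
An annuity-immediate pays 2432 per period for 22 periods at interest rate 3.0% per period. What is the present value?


PV = PMT * (1 - (1+i)^(-n)) / i
= 2432 * (1 - (1+0.03)^(-22)) / 0.03
= 2432 * (1 - 0.521893) / 0.03
= 2432 * 15.936917
= 38758.5813


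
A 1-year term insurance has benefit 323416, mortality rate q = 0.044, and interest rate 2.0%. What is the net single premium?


NSP = benefit * q * v
v = 1/(1+i) = 0.980392
NSP = 323416 * 0.044 * 0.980392
= 13951.2784


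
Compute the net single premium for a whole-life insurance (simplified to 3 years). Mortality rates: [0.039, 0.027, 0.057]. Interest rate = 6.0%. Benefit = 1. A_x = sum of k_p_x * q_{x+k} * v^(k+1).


v = 0.943396
Year 0: k_p_x=1.0, q=0.039, term=0.036792
Year 1: k_p_x=0.961, q=0.027, term=0.023093
Year 2: k_p_x=0.935053, q=0.057, term=0.04475
A_x = 0.1046


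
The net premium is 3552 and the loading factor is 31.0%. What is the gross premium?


Gross = net * (1 + loading)
= 3552 * (1 + 0.31)
= 3552 * 1.31
= 4653.12


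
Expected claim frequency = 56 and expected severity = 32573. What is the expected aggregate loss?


E[S] = E[N] * E[X]
= 56 * 32573
= 1.8241e+06


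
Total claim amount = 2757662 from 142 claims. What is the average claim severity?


severity = total / number
= 2757662 / 142
= 19420.1549


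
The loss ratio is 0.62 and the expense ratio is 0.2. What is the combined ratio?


Combined ratio = loss ratio + expense ratio
= 0.62 + 0.2
= 0.82


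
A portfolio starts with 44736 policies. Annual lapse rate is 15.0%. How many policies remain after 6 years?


remaining = initial * (1 - lapse)^years
= 44736 * (1 - 0.15)^6
= 44736 * 0.37715
= 16872.1607


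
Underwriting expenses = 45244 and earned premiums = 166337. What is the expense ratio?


Expense ratio = expenses / premiums
= 45244 / 166337
= 0.272


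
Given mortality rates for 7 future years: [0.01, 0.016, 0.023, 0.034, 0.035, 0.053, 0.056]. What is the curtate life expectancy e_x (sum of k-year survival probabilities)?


e_x = sum_{k=1}^{n} k_p_x
k_p_x values:
  1_p_x = 0.99
  2_p_x = 0.97416
  3_p_x = 0.951754
  4_p_x = 0.919395
  5_p_x = 0.887216
  6_p_x = 0.840193
  7_p_x = 0.793143
e_x = 6.3559


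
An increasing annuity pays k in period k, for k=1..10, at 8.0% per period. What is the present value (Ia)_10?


(Ia)_n = sum_{k=1}^{n} k * v^k, v = 1/(1+i)
v = 0.925926
Sum computed term by term:
(Ia)_10 = 32.6869


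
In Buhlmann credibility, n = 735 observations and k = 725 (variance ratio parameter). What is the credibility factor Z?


Z = n / (n + k)
= 735 / (735 + 725)
= 735 / 1460
= 0.5034


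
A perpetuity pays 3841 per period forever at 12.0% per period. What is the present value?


PV = PMT / i
= 3841 / 0.12
= 32008.3333


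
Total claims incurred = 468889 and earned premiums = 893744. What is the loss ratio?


Loss ratio = claims / premiums
= 468889 / 893744
= 0.5246


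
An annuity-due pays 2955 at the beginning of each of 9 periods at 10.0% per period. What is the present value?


PV_due = PMT * (1-(1+i)^(-n))/i * (1+i)
PV_immediate = 17017.9154
PV_due = 17017.9154 * 1.1
= 18719.7069


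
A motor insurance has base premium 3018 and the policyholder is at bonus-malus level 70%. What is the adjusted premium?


adjusted = base * BM_level / 100
= 3018 * 70 / 100
= 3018 * 0.7
= 2112.6


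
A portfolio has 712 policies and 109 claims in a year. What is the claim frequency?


frequency = claims / policies
= 109 / 712
= 0.1531


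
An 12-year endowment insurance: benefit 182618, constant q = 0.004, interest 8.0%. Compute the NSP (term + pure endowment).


Term component = 5404.9179
Pure endowment = 12_p_x * v^12 * benefit = 0.953042 * 0.397114 * 182618 = 69114.7239
NSP = 74519.6418


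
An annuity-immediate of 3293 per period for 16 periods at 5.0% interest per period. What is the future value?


FV = PMT * ((1+i)^n - 1) / i
= 3293 * ((1.05)^16 - 1) / 0.05
= 3293 * (2.182875 - 1) / 0.05
= 77904.1204


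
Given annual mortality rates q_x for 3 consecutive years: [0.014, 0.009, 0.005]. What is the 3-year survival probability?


p_k = 1 - q_k for each year
Survival = product of (1 - q_k)
= 0.986 * 0.991 * 0.995
= 0.9722


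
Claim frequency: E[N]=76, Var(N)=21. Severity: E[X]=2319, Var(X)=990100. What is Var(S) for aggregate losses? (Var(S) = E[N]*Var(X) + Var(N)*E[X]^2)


Var(S) = E[N]*Var(X) + Var(N)*E[X]^2
= 76*990100 + 21*2319^2
= 75247600 + 112932981
= 1.8818e+08


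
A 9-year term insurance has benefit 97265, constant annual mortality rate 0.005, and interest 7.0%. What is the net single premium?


NSP = benefit * sum_{k=0}^{n-1} k_p_x * q * v^(k+1)
With constant q=0.005, v=0.934579
Sum = 0.032004
NSP = 97265 * 0.032004
= 3112.8652


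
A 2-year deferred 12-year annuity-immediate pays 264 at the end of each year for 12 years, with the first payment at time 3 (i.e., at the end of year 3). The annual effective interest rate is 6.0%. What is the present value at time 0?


PV at time 2 of the 12-year annuity-immediate:
a_n = 264 * (1-(1+0.06)^(-12))/0.06 = 2213.3348
Discount back 2 years to time 0:
PV = 2213.3348 * (1+0.06)^(-2)
= 2213.3348 * 0.889996
= 1969.8601


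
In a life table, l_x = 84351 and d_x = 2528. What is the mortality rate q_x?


q_x = d_x / l_x
= 2528 / 84351
= 0.03


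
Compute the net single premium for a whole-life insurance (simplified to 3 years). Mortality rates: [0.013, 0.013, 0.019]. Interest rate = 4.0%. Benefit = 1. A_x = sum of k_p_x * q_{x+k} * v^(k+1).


v = 0.961538
Year 0: k_p_x=1.0, q=0.013, term=0.0125
Year 1: k_p_x=0.987, q=0.013, term=0.011863
Year 2: k_p_x=0.974169, q=0.019, term=0.016455
A_x = 0.0408


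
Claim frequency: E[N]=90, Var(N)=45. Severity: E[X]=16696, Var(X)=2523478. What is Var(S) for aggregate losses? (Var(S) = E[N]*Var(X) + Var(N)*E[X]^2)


Var(S) = E[N]*Var(X) + Var(N)*E[X]^2
= 90*2523478 + 45*16696^2
= 227113020 + 12544038720
= 1.2771e+10


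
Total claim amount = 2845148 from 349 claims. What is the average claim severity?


severity = total / number
= 2845148 / 349
= 8152.2865


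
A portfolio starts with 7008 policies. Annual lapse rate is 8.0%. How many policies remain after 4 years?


remaining = initial * (1 - lapse)^years
= 7008 * (1 - 0.08)^4
= 7008 * 0.716393
= 5020.4819


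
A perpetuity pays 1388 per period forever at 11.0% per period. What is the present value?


PV = PMT / i
= 1388 / 0.11
= 12618.1818


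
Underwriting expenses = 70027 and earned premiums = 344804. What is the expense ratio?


Expense ratio = expenses / premiums
= 70027 / 344804
= 0.2031


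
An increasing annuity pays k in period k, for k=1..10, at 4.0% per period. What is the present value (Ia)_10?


(Ia)_n = sum_{k=1}^{n} k * v^k, v = 1/(1+i)
v = 0.961538
Sum computed term by term:
(Ia)_10 = 41.9922


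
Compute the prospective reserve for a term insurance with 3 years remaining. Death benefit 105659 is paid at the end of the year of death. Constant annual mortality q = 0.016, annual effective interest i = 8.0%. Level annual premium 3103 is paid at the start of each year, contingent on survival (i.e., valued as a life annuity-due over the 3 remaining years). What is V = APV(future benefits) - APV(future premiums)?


v = 1/(1+i) = 0.925926
APV(future benefits) per unit = sum_{k=0}^{2} k_p_x * q * v^(k+1) = 0.040611
APV(future benefits) = 105659 * 0.040611 = 4290.9052
Life annuity-due factor ä_{x:3} = sum_{k=0}^{2} k_p_x * v^k = 2.741235
APV(future premiums) = 3103 * 2.741235 = 8506.0509
V = 4290.9052 - 8506.0509
= -4215.1456


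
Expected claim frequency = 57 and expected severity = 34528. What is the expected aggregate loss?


E[S] = E[N] * E[X]
= 57 * 34528
= 1.9681e+06


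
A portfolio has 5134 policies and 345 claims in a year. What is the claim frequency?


frequency = claims / policies
= 345 / 5134
= 0.0672


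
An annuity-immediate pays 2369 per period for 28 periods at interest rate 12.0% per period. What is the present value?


PV = PMT * (1 - (1+i)^(-n)) / i
= 2369 * (1 - (1+0.12)^(-28)) / 0.12
= 2369 * (1 - 0.041869) / 0.12
= 2369 * 7.984423
= 18915.0975


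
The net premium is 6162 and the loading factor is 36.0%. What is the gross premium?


Gross = net * (1 + loading)
= 6162 * (1 + 0.36)
= 6162 * 1.36
= 8380.32


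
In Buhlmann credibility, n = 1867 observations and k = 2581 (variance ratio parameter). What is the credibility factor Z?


Z = n / (n + k)
= 1867 / (1867 + 2581)
= 1867 / 4448
= 0.4197


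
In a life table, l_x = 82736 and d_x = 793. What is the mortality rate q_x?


q_x = d_x / l_x
= 793 / 82736
= 0.0096


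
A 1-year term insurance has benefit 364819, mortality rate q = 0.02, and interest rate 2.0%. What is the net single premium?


NSP = benefit * q * v
v = 1/(1+i) = 0.980392
NSP = 364819 * 0.02 * 0.980392
= 7153.3137


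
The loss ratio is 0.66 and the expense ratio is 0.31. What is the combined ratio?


Combined ratio = loss ratio + expense ratio
= 0.66 + 0.31
= 0.97


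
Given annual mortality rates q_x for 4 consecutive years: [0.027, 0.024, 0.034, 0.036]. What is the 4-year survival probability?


p_k = 1 - q_k for each year
Survival = product of (1 - q_k)
= 0.973 * 0.976 * 0.966 * 0.964
= 0.8843


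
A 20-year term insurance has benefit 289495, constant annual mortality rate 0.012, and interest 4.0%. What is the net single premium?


NSP = benefit * sum_{k=0}^{n-1} k_p_x * q * v^(k+1)
With constant q=0.012, v=0.961538
Sum = 0.148042
NSP = 289495 * 0.148042
= 42857.3349


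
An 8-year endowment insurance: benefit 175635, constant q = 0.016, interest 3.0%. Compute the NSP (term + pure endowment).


Term component = 18703.0906
Pure endowment = 8_p_x * v^8 * benefit = 0.878943 * 0.789409 * 175635 = 121863.6144
NSP = 140566.705


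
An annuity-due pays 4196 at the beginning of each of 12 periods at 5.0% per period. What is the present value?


PV_due = PMT * (1-(1+i)^(-n))/i * (1+i)
PV_immediate = 37190.2039
PV_due = 37190.2039 * 1.05
= 39049.7141


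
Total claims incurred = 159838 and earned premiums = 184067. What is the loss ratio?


Loss ratio = claims / premiums
= 159838 / 184067
= 0.8684


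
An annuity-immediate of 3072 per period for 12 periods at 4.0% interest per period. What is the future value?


FV = PMT * ((1+i)^n - 1) / i
= 3072 * ((1.04)^12 - 1) / 0.04
= 3072 * (1.601032 - 1) / 0.04
= 46159.2744


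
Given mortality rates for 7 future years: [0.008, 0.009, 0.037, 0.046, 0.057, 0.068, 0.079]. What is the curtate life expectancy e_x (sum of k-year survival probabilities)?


e_x = sum_{k=1}^{n} k_p_x
k_p_x values:
  1_p_x = 0.992
  2_p_x = 0.983072
  3_p_x = 0.946698
  4_p_x = 0.90315
  5_p_x = 0.851671
  6_p_x = 0.793757
  7_p_x = 0.73105
e_x = 6.2014


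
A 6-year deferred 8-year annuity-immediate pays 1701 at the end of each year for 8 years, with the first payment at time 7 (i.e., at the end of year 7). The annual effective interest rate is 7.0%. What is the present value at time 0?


PV at time 6 of the 8-year annuity-immediate:
a_n = 1701 * (1-(1+0.07)^(-8))/0.07 = 10157.1788
Discount back 6 years to time 0:
PV = 10157.1788 * (1+0.07)^(-6)
= 10157.1788 * 0.666342
= 6768.1571


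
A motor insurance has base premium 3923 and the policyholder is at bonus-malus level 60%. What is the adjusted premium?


adjusted = base * BM_level / 100
= 3923 * 60 / 100
= 3923 * 0.6
= 2353.8


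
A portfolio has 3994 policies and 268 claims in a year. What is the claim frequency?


frequency = claims / policies
= 268 / 3994
= 0.0671


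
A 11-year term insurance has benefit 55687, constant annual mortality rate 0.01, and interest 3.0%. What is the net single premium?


NSP = benefit * sum_{k=0}^{n-1} k_p_x * q * v^(k+1)
With constant q=0.01, v=0.970874
Sum = 0.088297
NSP = 55687 * 0.088297
= 4917.0033


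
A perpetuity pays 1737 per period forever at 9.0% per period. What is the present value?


PV = PMT / i
= 1737 / 0.09
= 19300.0


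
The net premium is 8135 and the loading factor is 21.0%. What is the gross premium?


Gross = net * (1 + loading)
= 8135 * (1 + 0.21)
= 8135 * 1.21
= 9843.35


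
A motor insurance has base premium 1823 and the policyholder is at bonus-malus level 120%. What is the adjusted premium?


adjusted = base * BM_level / 100
= 1823 * 120 / 100
= 1823 * 1.2
= 2187.6


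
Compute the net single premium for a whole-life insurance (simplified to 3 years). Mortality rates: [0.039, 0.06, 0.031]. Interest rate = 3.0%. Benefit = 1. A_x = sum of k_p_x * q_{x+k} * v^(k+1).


v = 0.970874
Year 0: k_p_x=1.0, q=0.039, term=0.037864
Year 1: k_p_x=0.961, q=0.06, term=0.05435
Year 2: k_p_x=0.90334, q=0.031, term=0.025627
A_x = 0.1178


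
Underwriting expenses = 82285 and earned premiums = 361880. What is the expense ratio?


Expense ratio = expenses / premiums
= 82285 / 361880
= 0.2274


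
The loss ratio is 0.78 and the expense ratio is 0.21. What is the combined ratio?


Combined ratio = loss ratio + expense ratio
= 0.78 + 0.21
= 0.99


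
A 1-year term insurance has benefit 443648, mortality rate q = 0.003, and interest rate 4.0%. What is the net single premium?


NSP = benefit * q * v
v = 1/(1+i) = 0.961538
NSP = 443648 * 0.003 * 0.961538
= 1279.7538


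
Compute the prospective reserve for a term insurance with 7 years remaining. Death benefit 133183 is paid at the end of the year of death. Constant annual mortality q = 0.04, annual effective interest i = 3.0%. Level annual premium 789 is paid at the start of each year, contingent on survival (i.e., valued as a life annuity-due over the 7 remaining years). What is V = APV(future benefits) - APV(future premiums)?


v = 1/(1+i) = 0.970874
APV(future benefits) per unit = sum_{k=0}^{6} k_p_x * q * v^(k+1) = 0.222288
APV(future benefits) = 133183 * 0.222288 = 29605.0158
Life annuity-due factor ä_{x:7} = sum_{k=0}^{6} k_p_x * v^k = 5.723922
APV(future premiums) = 789 * 5.723922 = 4516.1748
V = 29605.0158 - 4516.1748
= 25088.841


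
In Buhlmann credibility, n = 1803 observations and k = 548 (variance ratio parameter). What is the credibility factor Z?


Z = n / (n + k)
= 1803 / (1803 + 548)
= 1803 / 2351
= 0.7669


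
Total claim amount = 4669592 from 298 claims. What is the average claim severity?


severity = total / number
= 4669592 / 298
= 15669.7718


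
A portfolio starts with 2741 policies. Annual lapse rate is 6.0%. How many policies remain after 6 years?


remaining = initial * (1 - lapse)^years
= 2741 * (1 - 0.06)^6
= 2741 * 0.68987
= 1890.9331


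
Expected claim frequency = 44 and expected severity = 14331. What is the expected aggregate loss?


E[S] = E[N] * E[X]
= 44 * 14331
= 630564


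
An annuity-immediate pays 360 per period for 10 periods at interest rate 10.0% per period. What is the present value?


PV = PMT * (1 - (1+i)^(-n)) / i
= 360 * (1 - (1+0.1)^(-10)) / 0.1
= 360 * (1 - 0.385543) / 0.1
= 360 * 6.144567
= 2212.0442


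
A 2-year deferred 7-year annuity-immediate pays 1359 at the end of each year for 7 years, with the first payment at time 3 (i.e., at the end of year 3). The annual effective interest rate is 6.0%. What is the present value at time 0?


PV at time 2 of the 7-year annuity-immediate:
a_n = 1359 * (1-(1+0.06)^(-7))/0.06 = 7586.4564
Discount back 2 years to time 0:
PV = 7586.4564 * (1+0.06)^(-2)
= 7586.4564 * 0.889996
= 6751.9192


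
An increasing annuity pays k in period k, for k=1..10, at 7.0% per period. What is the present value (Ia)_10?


(Ia)_n = sum_{k=1}^{n} k * v^k, v = 1/(1+i)
v = 0.934579
Sum computed term by term:
(Ia)_10 = 34.7391


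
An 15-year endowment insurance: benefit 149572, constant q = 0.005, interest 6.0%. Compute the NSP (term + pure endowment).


Term component = 7052.4104
Pure endowment = 15_p_x * v^15 * benefit = 0.927569 * 0.417265 * 149572 = 57890.6643
NSP = 64943.0747


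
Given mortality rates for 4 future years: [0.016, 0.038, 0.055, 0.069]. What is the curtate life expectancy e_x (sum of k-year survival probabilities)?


e_x = sum_{k=1}^{n} k_p_x
k_p_x values:
  1_p_x = 0.984
  2_p_x = 0.946608
  3_p_x = 0.894545
  4_p_x = 0.832821
e_x = 3.658


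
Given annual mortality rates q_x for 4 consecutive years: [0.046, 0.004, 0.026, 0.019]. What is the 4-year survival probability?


p_k = 1 - q_k for each year
Survival = product of (1 - q_k)
= 0.954 * 0.996 * 0.974 * 0.981
= 0.9079


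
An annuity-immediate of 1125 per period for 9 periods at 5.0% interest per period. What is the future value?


FV = PMT * ((1+i)^n - 1) / i
= 1125 * ((1.05)^9 - 1) / 0.05
= 1125 * (1.551328 - 1) / 0.05
= 12404.8849


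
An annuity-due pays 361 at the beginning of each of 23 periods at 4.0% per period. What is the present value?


PV_due = PMT * (1-(1+i)^(-n))/i * (1+i)
PV_immediate = 5363.3198
PV_due = 5363.3198 * 1.04
= 5577.8526


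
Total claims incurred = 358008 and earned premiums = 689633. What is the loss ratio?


Loss ratio = claims / premiums
= 358008 / 689633
= 0.5191


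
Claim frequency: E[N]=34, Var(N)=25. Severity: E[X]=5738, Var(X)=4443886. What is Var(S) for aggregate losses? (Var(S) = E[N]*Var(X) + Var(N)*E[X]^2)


Var(S) = E[N]*Var(X) + Var(N)*E[X]^2
= 34*4443886 + 25*5738^2
= 151092124 + 823116100
= 9.7421e+08


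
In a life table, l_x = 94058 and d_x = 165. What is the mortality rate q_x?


q_x = d_x / l_x
= 165 / 94058
= 0.0018


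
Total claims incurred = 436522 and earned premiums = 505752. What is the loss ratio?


Loss ratio = claims / premiums
= 436522 / 505752
= 0.8631


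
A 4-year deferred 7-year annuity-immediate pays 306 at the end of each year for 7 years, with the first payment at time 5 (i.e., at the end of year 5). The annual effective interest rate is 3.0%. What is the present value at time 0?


PV at time 4 of the 7-year annuity-immediate:
a_n = 306 * (1-(1+0.03)^(-7))/0.03 = 1906.4666
Discount back 4 years to time 0:
PV = 1906.4666 * (1+0.03)^(-4)
= 1906.4666 * 0.888487
= 1693.8709


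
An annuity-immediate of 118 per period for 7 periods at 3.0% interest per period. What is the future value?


FV = PMT * ((1+i)^n - 1) / i
= 118 * ((1.03)^7 - 1) / 0.03
= 118 * (1.229874 - 1) / 0.03
= 904.1705


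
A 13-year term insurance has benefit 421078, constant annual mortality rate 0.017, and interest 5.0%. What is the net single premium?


NSP = benefit * sum_{k=0}^{n-1} k_p_x * q * v^(k+1)
With constant q=0.017, v=0.952381
Sum = 0.146058
NSP = 421078 * 0.146058
= 61501.7307


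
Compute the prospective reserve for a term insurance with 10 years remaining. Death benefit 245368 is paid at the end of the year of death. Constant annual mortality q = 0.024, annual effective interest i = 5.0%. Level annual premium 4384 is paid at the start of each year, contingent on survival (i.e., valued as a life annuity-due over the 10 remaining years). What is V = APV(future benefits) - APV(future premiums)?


v = 1/(1+i) = 0.952381
APV(future benefits) per unit = sum_{k=0}^{9} k_p_x * q * v^(k+1) = 0.168159
APV(future benefits) = 245368 * 0.168159 = 41260.8286
Life annuity-due factor ä_{x:10} = sum_{k=0}^{9} k_p_x * v^k = 7.356955
APV(future premiums) = 4384 * 7.356955 = 32252.8893
V = 41260.8286 - 32252.8893
= 9007.9394


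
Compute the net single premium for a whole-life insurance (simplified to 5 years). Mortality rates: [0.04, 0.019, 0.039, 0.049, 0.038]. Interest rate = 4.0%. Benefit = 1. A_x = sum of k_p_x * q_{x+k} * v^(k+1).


v = 0.961538
Year 0: k_p_x=1.0, q=0.04, term=0.038462
Year 1: k_p_x=0.96, q=0.019, term=0.016864
Year 2: k_p_x=0.94176, q=0.039, term=0.032652
Year 3: k_p_x=0.905031, q=0.049, term=0.037908
Year 4: k_p_x=0.860685, q=0.038, term=0.026882
A_x = 0.1528


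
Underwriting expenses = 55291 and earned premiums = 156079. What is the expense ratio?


Expense ratio = expenses / premiums
= 55291 / 156079
= 0.3543


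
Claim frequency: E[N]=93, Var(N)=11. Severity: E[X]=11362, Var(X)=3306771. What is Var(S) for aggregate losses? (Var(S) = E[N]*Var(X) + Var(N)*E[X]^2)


Var(S) = E[N]*Var(X) + Var(N)*E[X]^2
= 93*3306771 + 11*11362^2
= 307529703 + 1420045484
= 1.7276e+09


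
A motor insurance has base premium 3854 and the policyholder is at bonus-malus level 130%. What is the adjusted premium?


adjusted = base * BM_level / 100
= 3854 * 130 / 100
= 3854 * 1.3
= 5010.2


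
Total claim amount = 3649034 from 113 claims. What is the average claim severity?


severity = total / number
= 3649034 / 113
= 32292.3363


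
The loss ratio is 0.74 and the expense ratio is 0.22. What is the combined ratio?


Combined ratio = loss ratio + expense ratio
= 0.74 + 0.22
= 0.96


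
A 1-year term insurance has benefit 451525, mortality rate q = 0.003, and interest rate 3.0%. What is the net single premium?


NSP = benefit * q * v
v = 1/(1+i) = 0.970874
NSP = 451525 * 0.003 * 0.970874
= 1315.1214


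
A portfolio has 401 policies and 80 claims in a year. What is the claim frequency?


frequency = claims / policies
= 80 / 401
= 0.1995


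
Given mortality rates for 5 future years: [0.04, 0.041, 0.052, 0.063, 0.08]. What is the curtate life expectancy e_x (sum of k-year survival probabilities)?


e_x = sum_{k=1}^{n} k_p_x
k_p_x values:
  1_p_x = 0.96
  2_p_x = 0.92064
  3_p_x = 0.872767
  4_p_x = 0.817782
  5_p_x = 0.75236
e_x = 4.3235


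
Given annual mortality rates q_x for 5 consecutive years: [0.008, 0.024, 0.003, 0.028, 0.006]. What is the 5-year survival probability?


p_k = 1 - q_k for each year
Survival = product of (1 - q_k)
= 0.992 * 0.976 * 0.997 * 0.972 * 0.994
= 0.9326


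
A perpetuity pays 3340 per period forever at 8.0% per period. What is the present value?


PV = PMT / i
= 3340 / 0.08
= 41750.0


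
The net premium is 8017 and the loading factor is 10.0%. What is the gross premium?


Gross = net * (1 + loading)
= 8017 * (1 + 0.1)
= 8017 * 1.1
= 8818.7


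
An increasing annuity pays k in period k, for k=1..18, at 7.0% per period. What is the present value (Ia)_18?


(Ia)_n = sum_{k=1}^{n} k * v^k, v = 1/(1+i)
v = 0.934579
Sum computed term by term:
(Ia)_18 = 77.681


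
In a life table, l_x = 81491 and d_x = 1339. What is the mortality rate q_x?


q_x = d_x / l_x
= 1339 / 81491
= 0.0164


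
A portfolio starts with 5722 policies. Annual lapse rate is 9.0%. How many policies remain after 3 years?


remaining = initial * (1 - lapse)^years
= 5722 * (1 - 0.09)^3
= 5722 * 0.753571
= 4311.9333


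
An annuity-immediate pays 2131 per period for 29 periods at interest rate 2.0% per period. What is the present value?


PV = PMT * (1 - (1+i)^(-n)) / i
= 2131 * (1 - (1+0.02)^(-29)) / 0.02
= 2131 * (1 - 0.563112) / 0.02
= 2131 * 21.844385
= 46550.3837


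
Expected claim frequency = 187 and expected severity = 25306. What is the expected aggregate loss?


E[S] = E[N] * E[X]
= 187 * 25306
= 4.7322e+06


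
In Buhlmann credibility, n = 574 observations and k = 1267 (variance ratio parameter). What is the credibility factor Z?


Z = n / (n + k)
= 574 / (574 + 1267)
= 574 / 1841
= 0.3118


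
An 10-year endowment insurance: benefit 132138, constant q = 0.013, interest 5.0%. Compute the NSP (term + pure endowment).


Term component = 12580.3839
Pure endowment = 10_p_x * v^10 * benefit = 0.877347 * 0.613913 * 132138 = 71171.5239
NSP = 83751.9079


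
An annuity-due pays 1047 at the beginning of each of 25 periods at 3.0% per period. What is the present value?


PV_due = PMT * (1-(1+i)^(-n))/i * (1+i)
PV_immediate = 18231.5656
PV_due = 18231.5656 * 1.03
= 18778.5126


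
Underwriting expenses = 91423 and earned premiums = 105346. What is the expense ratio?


Expense ratio = expenses / premiums
= 91423 / 105346
= 0.8678


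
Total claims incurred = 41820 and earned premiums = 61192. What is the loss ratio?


Loss ratio = claims / premiums
= 41820 / 61192
= 0.6834


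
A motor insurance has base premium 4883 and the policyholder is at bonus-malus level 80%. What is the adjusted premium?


adjusted = base * BM_level / 100
= 4883 * 80 / 100
= 4883 * 0.8
= 3906.4


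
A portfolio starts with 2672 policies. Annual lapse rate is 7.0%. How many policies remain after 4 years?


remaining = initial * (1 - lapse)^years
= 2672 * (1 - 0.07)^4
= 2672 * 0.748052
= 1998.795


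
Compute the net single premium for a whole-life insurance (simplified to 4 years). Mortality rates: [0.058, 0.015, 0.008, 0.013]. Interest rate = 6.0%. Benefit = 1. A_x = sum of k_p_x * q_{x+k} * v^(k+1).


v = 0.943396
Year 0: k_p_x=1.0, q=0.058, term=0.054717
Year 1: k_p_x=0.942, q=0.015, term=0.012576
Year 2: k_p_x=0.92787, q=0.008, term=0.006232
Year 3: k_p_x=0.920447, q=0.013, term=0.009478
A_x = 0.083


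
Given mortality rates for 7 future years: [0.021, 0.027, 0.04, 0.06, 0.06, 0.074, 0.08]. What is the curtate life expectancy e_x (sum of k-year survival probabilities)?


e_x = sum_{k=1}^{n} k_p_x
k_p_x values:
  1_p_x = 0.979
  2_p_x = 0.952567
  3_p_x = 0.914464
  4_p_x = 0.859596
  5_p_x = 0.808021
  6_p_x = 0.748227
  7_p_x = 0.688369
e_x = 5.9502


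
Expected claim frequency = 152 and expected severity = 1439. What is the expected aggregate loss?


E[S] = E[N] * E[X]
= 152 * 1439
= 218728


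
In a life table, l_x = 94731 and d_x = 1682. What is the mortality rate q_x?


q_x = d_x / l_x
= 1682 / 94731
= 0.0178


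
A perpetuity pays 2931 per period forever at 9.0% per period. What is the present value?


PV = PMT / i
= 2931 / 0.09
= 32566.6667


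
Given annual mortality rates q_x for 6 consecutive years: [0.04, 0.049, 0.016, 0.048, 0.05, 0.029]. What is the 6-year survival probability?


p_k = 1 - q_k for each year
Survival = product of (1 - q_k)
= 0.96 * 0.951 * 0.984 * 0.952 * 0.95 * 0.971
= 0.7889


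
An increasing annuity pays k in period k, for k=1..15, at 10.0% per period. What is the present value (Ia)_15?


(Ia)_n = sum_{k=1}^{n} k * v^k, v = 1/(1+i)
v = 0.909091
Sum computed term by term:
(Ia)_15 = 47.7581


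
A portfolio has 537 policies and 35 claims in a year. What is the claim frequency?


frequency = claims / policies
= 35 / 537
= 0.0652


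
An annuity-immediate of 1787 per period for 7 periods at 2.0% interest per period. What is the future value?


FV = PMT * ((1+i)^n - 1) / i
= 1787 * ((1.02)^7 - 1) / 0.02
= 1787 * (1.148686 - 1) / 0.02
= 13285.0644


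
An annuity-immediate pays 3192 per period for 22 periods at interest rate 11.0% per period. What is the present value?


PV = PMT * (1 - (1+i)^(-n)) / i
= 3192 * (1 - (1+0.11)^(-22)) / 0.11
= 3192 * (1 - 0.100669) / 0.11
= 3192 * 8.175739
= 26096.9591


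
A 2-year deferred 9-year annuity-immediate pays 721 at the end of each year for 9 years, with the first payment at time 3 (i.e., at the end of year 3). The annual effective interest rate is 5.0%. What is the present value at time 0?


PV at time 2 of the 9-year annuity-immediate:
a_n = 721 * (1-(1+0.05)^(-9))/0.05 = 5124.7394
Discount back 2 years to time 0:
PV = 5124.7394 * (1+0.05)^(-2)
= 5124.7394 * 0.907029
= 4648.2897
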